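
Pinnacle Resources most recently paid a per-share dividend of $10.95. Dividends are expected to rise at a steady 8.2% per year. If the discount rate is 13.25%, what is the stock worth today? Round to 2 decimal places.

Gordon growth model: P₀ = D₁/(r − g). D₁ = 10.95 × (1 + 0.082) = 11.8479.
P₀ = 11.8479 / (0.1325 − 0.082) = 11.8479 / 0.0505 = 234.6119

$234.61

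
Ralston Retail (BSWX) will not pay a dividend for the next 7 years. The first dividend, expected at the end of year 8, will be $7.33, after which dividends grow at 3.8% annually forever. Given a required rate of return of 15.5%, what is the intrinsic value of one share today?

Deferred-dividend DDM. At t=7 the remaining stream is a growing perpetuity with first payment D_8 = 7.33.
V_7 = D_8/(r−g) = 7.33/(0.155−0.038) = 62.6496
P₀ = V_7/(1+r)^7 = 62.6496/(1+0.155)^7 = 22.8478

$22.85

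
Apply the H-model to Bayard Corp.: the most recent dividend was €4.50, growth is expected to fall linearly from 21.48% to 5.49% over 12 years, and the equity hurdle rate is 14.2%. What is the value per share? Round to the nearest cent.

H-model: P₀ = D₀[(1+g_L) + H(g_S−g_L)]/(r−g_L), with H = 12/2 = 6.
P₀ = 4.50 × [(1+0.0549) + 6×(0.2148−0.0549)] / (0.142−0.0549)
   = 4.50 × 2.0143 / 0.0871 = 104.0683

€104.07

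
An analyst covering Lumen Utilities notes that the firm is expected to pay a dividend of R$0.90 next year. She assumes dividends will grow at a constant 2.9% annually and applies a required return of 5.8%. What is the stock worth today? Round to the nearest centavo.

Gordon growth model: P₀ = D₁/(r − g), with D₁ = 0.90 given directly.
P₀ = 0.9000 / (0.058 − 0.029) = 0.9000 / 0.029 = 31.0345

R$31.03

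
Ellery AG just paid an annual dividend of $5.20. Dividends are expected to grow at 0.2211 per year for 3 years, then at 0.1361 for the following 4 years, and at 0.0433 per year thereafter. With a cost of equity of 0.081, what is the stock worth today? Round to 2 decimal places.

Three-stage DDM. Project D₁…D_7; terminal Gordon value at t=7 with g = 0.0433; discount at r = 0.081.
D_1 = 6.3497
D_2 = 7.7536
D_3 = 9.4680
D_4 = 10.7566
D_5 = 12.2205
D_6 = 13.8837
D_7 = 15.7733
TV_7 = 16.4563/(0.081−0.0433) = 436.5069
P₀ = Σ Dₜ/(1+r)ᵗ + TV_7/(1+r)^7 = 307.0578

$307.06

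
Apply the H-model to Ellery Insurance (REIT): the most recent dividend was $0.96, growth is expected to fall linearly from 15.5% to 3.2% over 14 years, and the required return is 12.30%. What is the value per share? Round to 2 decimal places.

$19.97

H-model: P₀ = D₀[(1+g_L) + H(g_S−g_L)]/(r−g_L), with H = 14/2 = 7.
P₀ = 0.96 × [(1+0.032) + 7×(0.155−0.032)] / (0.123−0.032)
   = 0.96 × 1.8930 / 0.091 = 19.9701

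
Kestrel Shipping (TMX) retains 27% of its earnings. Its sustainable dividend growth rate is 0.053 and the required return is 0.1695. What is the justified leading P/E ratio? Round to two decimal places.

6.27

Payout ratio b = 1 − 0.27 = 0.73.
Justified leading P/E = b/(r−g) = 0.73/(0.1695−0.053) = 6.2661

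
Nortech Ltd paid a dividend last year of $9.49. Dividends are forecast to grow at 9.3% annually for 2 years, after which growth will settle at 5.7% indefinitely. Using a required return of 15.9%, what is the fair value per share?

$104.85

Two-stage DDM. Project D₁…D_2 at 0.093, terminal growth 0.057, discount at r = 0.159.
D_1 = 10.3726
D_2 = 11.3372
Terminal value at t=2: TV = D_3/(r−g) = 11.9834/(0.159−0.057) = 117.4847
P₀ = 10.3726/(1+0.159)^1 + 11.3372/(1+0.159)^2 + 117.4847/(1+0.159)^2 = 104.8505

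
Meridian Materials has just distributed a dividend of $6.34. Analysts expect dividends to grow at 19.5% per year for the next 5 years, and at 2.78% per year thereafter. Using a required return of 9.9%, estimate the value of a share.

Two-stage DDM. Project D₁…D_5 at 0.195, terminal growth 0.0278, discount at r = 0.099.
D_1 = 7.5763
D_2 = 9.0537
D_3 = 10.8191
D_4 = 12.9289
D_5 = 15.4500
Terminal value at t=5: TV = D_6/(r−g) = 15.8795/(0.099−0.0278) = 223.0270
P₀ = 7.5763/(1+0.099)^1 + 9.0537/(1+0.099)^2 + 10.8191/(1+0.099)^3 + 12.9289/(1+0.099)^4 + 15.4500/(1+0.099)^5 + 223.0270/(1+0.099)^5 = 180.1537

$180.15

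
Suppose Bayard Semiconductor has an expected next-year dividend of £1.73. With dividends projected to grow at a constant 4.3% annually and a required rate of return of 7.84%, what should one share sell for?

£48.87

Gordon growth model: P₀ = D₁/(r − g), with D₁ = 1.73 given directly.
P₀ = 1.7300 / (0.0784 − 0.043) = 1.7300 / 0.0354 = 48.8701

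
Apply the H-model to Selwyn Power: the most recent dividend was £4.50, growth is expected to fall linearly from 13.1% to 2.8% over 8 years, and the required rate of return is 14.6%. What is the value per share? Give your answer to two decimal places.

£54.92

H-model: P₀ = D₀[(1+g_L) + H(g_S−g_L)]/(r−g_L), with H = 8/2 = 4.
P₀ = 4.50 × [(1+0.028) + 4×(0.131−0.028)] / (0.146−0.028)
   = 4.50 × 1.4400 / 0.118 = 54.9153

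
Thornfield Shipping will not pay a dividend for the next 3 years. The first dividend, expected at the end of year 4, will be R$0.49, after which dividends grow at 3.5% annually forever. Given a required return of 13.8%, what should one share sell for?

R$3.23

Deferred-dividend DDM. At t=3 the remaining stream is a growing perpetuity with first payment D_4 = 0.49.
V_3 = D_4/(r−g) = 0.49/(0.138−0.035) = 4.7573
P₀ = V_3/(1+r)^3 = 4.7573/(1+0.138)^3 = 3.2280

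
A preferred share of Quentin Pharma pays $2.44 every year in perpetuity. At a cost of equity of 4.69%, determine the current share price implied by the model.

$52.03

Zero-growth DDM (perpetuity): P₀ = D/r = 2.44 / 0.0469 = 52.0256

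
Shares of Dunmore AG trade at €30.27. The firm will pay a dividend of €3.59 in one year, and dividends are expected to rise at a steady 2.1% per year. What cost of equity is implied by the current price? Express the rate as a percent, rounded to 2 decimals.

Rearranging the constant-growth DDM: r = D₁/P₀ + g.
r = 3.5900 / 30.27 + 0.021 = 0.11860 + 0.021 = 0.13960

13.96%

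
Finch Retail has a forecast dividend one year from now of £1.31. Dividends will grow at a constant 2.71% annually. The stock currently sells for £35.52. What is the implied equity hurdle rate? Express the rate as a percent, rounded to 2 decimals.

6.40%

Rearranging the constant-growth DDM: r = D₁/P₀ + g.
r = 1.3100 / 35.52 + 0.0271 = 0.03688 + 0.0271 = 0.06398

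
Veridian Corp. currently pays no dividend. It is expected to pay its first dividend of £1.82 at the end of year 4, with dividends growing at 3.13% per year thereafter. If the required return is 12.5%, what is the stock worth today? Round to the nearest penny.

£13.64

Deferred-dividend DDM. At t=3 the remaining stream is a growing perpetuity with first payment D_4 = 1.82.
V_3 = D_4/(r−g) = 1.82/(0.125−0.0313) = 19.4237
P₀ = V_3/(1+r)^3 = 19.4237/(1+0.125)^3 = 13.6419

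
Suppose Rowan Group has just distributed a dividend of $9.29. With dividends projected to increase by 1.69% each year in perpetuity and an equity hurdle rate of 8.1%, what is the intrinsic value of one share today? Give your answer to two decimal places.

Gordon growth model: P₀ = D₁/(r − g). D₁ = 9.29 × (1 + 0.0169) = 9.4470.
P₀ = 9.4470 / (0.081 − 0.0169) = 9.4470 / 0.0641 = 147.3791

$147.38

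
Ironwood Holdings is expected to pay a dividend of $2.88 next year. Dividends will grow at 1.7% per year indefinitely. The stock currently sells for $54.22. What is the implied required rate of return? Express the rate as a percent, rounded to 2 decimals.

7.01%

Rearranging the constant-growth DDM: r = D₁/P₀ + g.
r = 2.8800 / 54.22 + 0.017 = 0.05312 + 0.017 = 0.07012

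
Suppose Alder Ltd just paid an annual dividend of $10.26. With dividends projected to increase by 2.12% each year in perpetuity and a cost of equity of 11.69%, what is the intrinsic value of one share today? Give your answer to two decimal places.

$109.48

Gordon growth model: P₀ = D₁/(r − g). D₁ = 10.26 × (1 + 0.0212) = 10.4775.
P₀ = 10.4775 / (0.1169 − 0.0212) = 10.4775 / 0.0957 = 109.4829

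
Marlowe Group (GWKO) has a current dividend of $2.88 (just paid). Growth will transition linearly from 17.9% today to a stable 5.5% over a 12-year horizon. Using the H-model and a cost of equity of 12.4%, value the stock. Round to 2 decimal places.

H-model: P₀ = D₀[(1+g_L) + H(g_S−g_L)]/(r−g_L), with H = 12/2 = 6.
P₀ = 2.88 × [(1+0.055) + 6×(0.179−0.055)] / (0.124−0.055)
   = 2.88 × 1.7990 / 0.069 = 75.0887

$75.09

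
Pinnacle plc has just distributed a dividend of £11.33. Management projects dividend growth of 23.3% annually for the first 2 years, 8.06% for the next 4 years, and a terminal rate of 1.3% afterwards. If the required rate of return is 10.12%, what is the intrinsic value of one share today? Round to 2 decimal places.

Three-stage DDM. Project D₁…D_6; terminal Gordon value at t=6 with g = 0.013; discount at r = 0.1012.
D_1 = 13.9699
D_2 = 17.2249
D_3 = 18.6132
D_4 = 20.1134
D_5 = 21.7346
D_6 = 23.4864
TV_6 = 23.7917/(0.1012−0.013) = 269.7471
P₀ = Σ Dₜ/(1+r)ᵗ + TV_6/(1+r)^6 = 232.3726

£232.37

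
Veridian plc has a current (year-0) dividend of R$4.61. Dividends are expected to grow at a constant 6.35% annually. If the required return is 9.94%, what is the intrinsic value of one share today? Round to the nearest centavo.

Gordon growth model: P₀ = D₁/(r − g). D₁ = 4.61 × (1 + 0.0635) = 4.9027.
P₀ = 4.9027 / (0.0994 − 0.0635) = 4.9027 / 0.0359 = 136.5664

R$136.57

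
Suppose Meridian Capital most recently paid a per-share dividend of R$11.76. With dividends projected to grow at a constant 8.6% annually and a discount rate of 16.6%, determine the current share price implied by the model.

Gordon growth model: P₀ = D₁/(r − g). D₁ = 11.76 × (1 + 0.086) = 12.7714.
P₀ = 12.7714 / (0.166 − 0.086) = 12.7714 / 0.08 = 159.6420

R$159.64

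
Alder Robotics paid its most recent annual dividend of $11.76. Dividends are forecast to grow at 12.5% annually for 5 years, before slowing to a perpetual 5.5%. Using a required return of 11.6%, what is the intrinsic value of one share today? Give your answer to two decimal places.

Two-stage DDM. Project D₁…D_5 at 0.125, terminal growth 0.055, discount at r = 0.116.
D_1 = 13.2300
D_2 = 14.8838
D_3 = 16.7442
D_4 = 18.8372
D_5 = 21.1919
Terminal value at t=5: TV = D_6/(r−g) = 22.3575/(0.116−0.055) = 366.5157
P₀ = 13.2300/(1+0.116)^1 + 14.8838/(1+0.116)^2 + 16.7442/(1+0.116)^3 + 18.8372/(1+0.116)^4 + 21.1919/(1+0.116)^5 + 366.5157/(1+0.116)^5 = 271.9627

$271.96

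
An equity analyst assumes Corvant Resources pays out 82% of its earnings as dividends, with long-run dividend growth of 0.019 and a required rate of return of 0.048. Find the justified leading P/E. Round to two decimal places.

Justified leading P/E = b/(r−g) = 0.82/(0.048−0.019) = 28.2759

28.28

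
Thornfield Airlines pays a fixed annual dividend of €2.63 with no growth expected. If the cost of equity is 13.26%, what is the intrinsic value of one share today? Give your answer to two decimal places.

Zero-growth DDM (perpetuity): P₀ = D/r = 2.63 / 0.1326 = 19.8341

€19.83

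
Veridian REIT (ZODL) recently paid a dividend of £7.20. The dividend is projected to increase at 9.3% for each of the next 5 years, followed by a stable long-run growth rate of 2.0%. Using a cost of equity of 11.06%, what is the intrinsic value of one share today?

Two-stage DDM. Project D₁…D_5 at 0.093, terminal growth 0.02, discount at r = 0.1106.
D_1 = 7.8696
D_2 = 8.6015
D_3 = 9.4014
D_4 = 10.2757
D_5 = 11.2314
Terminal value at t=5: TV = D_6/(r−g) = 11.4560/(0.1106−0.02) = 126.4461
P₀ = 7.8696/(1+0.1106)^1 + 8.6015/(1+0.1106)^2 + 9.4014/(1+0.1106)^3 + 10.2757/(1+0.1106)^4 + 11.2314/(1+0.1106)^5 + 126.4461/(1+0.1106)^5 = 109.1613

£109.16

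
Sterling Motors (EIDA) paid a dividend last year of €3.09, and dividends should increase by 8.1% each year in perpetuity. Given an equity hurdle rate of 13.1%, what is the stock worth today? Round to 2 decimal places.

Gordon growth model: P₀ = D₁/(r − g). D₁ = 3.09 × (1 + 0.081) = 3.3403.
P₀ = 3.3403 / (0.131 − 0.081) = 3.3403 / 0.05 = 66.8058

€66.81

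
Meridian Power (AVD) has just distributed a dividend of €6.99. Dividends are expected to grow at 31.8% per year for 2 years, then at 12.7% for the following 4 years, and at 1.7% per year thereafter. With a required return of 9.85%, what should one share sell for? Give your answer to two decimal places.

Three-stage DDM. Project D₁…D_6; terminal Gordon value at t=6 with g = 0.017; discount at r = 0.0985.
D_1 = 9.2128
D_2 = 12.1425
D_3 = 13.6846
D_4 = 15.4225
D_5 = 17.3812
D_6 = 19.5886
TV_6 = 19.9216/(0.0985−0.017) = 244.4370
P₀ = Σ Dₜ/(1+r)ᵗ + TV_6/(1+r)^6 = 200.4914

€200.49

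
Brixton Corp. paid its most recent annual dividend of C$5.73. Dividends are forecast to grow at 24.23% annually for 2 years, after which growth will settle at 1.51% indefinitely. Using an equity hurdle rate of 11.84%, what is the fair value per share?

C$82.91

Two-stage DDM. Project D₁…D_2 at 0.2423, terminal growth 0.0151, discount at r = 0.1184.
D_1 = 7.1184
D_2 = 8.8432
Terminal value at t=2: TV = D_3/(r−g) = 8.9767/(0.1184−0.0151) = 86.8993
P₀ = 7.1184/(1+0.1184)^1 + 8.8432/(1+0.1184)^2 + 86.8993/(1+0.1184)^2 = 82.9086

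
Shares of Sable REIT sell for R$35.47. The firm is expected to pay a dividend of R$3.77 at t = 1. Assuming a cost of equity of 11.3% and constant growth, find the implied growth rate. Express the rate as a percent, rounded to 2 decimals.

0.67%

From P₀ = D₁/(r − g), the implied growth is g = r − D₁/P₀.
g = 0.113 − 3.77/35.47 = 0.113 − 0.10629 = 0.00671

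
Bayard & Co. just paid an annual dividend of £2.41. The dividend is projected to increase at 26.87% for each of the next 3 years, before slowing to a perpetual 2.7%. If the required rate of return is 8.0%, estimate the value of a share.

£85.77

Two-stage DDM. Project D₁…D_3 at 0.2687, terminal growth 0.027, discount at r = 0.08.
D_1 = 3.0576
D_2 = 3.8791
D_3 = 4.9215
Terminal value at t=3: TV = D_4/(r−g) = 5.0543/(0.08−0.027) = 95.3649
P₀ = 3.0576/(1+0.08)^1 + 3.8791/(1+0.08)^2 + 4.9215/(1+0.08)^3 + 95.3649/(1+0.08)^3 = 85.7673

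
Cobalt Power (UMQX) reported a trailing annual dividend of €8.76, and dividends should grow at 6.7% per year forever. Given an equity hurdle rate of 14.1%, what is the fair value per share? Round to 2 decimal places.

Gordon growth model: P₀ = D₁/(r − g). D₁ = 8.76 × (1 + 0.067) = 9.3469.
P₀ = 9.3469 / (0.141 − 0.067) = 9.3469 / 0.074 = 126.3097

€126.31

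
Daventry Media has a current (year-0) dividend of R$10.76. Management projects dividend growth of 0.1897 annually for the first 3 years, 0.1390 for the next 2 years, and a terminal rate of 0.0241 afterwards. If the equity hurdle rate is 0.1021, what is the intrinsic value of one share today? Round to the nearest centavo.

Three-stage DDM. Project D₁…D_5; terminal Gordon value at t=5 with g = 0.0241; discount at r = 0.1021.
D_1 = 12.8012
D_2 = 15.2296
D_3 = 18.1186
D_4 = 20.6371
D_5 = 23.5056
TV_5 = 24.0721/(0.1021−0.0241) = 308.6170
P₀ = Σ Dₜ/(1+r)ᵗ + TV_5/(1+r)^5 = 255.9419

R$255.94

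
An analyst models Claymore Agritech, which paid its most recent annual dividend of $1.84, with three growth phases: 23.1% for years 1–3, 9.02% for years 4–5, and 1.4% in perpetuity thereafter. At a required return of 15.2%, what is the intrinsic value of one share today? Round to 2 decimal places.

$25.22

Three-stage DDM. Project D₁…D_5; terminal Gordon value at t=5 with g = 0.014; discount at r = 0.152.
D_1 = 2.2650
D_2 = 2.7883
D_3 = 3.4324
D_4 = 3.7420
D_5 = 4.0795
TV_5 = 4.1366/(0.152−0.014) = 29.9753
P₀ = Σ Dₜ/(1+r)ᵗ + TV_5/(1+r)^5 = 25.2217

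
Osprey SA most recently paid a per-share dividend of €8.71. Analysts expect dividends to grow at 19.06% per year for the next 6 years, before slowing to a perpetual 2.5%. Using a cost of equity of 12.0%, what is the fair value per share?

€200.69

Two-stage DDM. Project D₁…D_6 at 0.1906, terminal growth 0.025, discount at r = 0.12.
D_1 = 10.3701
D_2 = 12.3467
D_3 = 14.6999
D_4 = 17.5018
D_5 = 20.8376
D_6 = 24.8092
Terminal value at t=6: TV = D_7/(r−g) = 25.4295/(0.12−0.025) = 267.6786
P₀ = 10.3701/(1+0.12)^1 + 12.3467/(1+0.12)^2 + 14.6999/(1+0.12)^3 + 17.5018/(1+0.12)^4 + 20.8376/(1+0.12)^5 + 24.8092/(1+0.12)^6 + 267.6786/(1+0.12)^6 = 200.6948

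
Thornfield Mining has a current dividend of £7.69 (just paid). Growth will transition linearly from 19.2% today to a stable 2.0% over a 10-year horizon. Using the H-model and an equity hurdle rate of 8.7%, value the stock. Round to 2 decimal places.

£215.78

H-model: P₀ = D₀[(1+g_L) + H(g_S−g_L)]/(r−g_L), with H = 10/2 = 5.
P₀ = 7.69 × [(1+0.02) + 5×(0.192−0.02)] / (0.087−0.02)
   = 7.69 × 1.8800 / 0.067 = 215.7791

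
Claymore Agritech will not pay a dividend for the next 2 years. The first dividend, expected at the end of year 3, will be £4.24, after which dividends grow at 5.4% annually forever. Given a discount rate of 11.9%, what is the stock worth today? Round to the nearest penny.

£52.09

Deferred-dividend DDM. At t=2 the remaining stream is a growing perpetuity with first payment D_3 = 4.24.
V_2 = D_3/(r−g) = 4.24/(0.119−0.054) = 65.2308
P₀ = V_2/(1+r)^2 = 65.2308/(1+0.119)^2 = 52.0946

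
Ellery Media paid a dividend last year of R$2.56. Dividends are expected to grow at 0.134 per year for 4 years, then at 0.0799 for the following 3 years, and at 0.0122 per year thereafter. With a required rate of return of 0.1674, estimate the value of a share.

Three-stage DDM. Project D₁…D_7; terminal Gordon value at t=7 with g = 0.0122; discount at r = 0.1674.
D_1 = 2.9030
D_2 = 3.2920
D_3 = 3.7332
D_4 = 4.2334
D_5 = 4.5717
D_6 = 4.9370
D_7 = 5.3314
TV_7 = 5.3965/(0.1674−0.0122) = 34.7710
P₀ = Σ Dₜ/(1+r)ᵗ + TV_7/(1+r)^7 = 27.1589

R$27.16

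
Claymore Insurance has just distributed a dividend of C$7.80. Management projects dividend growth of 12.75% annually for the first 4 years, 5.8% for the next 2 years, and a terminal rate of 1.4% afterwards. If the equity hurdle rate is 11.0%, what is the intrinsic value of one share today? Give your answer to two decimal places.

C$127.59

Three-stage DDM. Project D₁…D_6; terminal Gordon value at t=6 with g = 0.014; discount at r = 0.11.
D_1 = 8.7945
D_2 = 9.9158
D_3 = 11.1801
D_4 = 12.6055
D_5 = 13.3366
D_6 = 14.1102
TV_6 = 14.3077/(0.11−0.014) = 149.0386
P₀ = Σ Dₜ/(1+r)ᵗ + TV_6/(1+r)^6 = 127.5899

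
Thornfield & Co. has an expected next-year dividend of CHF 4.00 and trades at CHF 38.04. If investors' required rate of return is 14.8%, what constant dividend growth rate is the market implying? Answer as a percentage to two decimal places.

4.28%

From P₀ = D₁/(r − g), the implied growth is g = r − D₁/P₀.
g = 0.148 − 4.00/38.04 = 0.148 − 0.10515 = 0.04285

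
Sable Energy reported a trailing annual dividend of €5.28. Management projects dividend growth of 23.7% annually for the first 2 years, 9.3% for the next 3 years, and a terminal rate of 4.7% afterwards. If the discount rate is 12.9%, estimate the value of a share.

€103.39

Three-stage DDM. Project D₁…D_5; terminal Gordon value at t=5 with g = 0.047; discount at r = 0.129.
D_1 = 6.5314
D_2 = 8.0793
D_3 = 8.8307
D_4 = 9.6519
D_5 = 10.5495
TV_5 = 11.0454/(0.129−0.047) = 134.6997
P₀ = Σ Dₜ/(1+r)ᵗ + TV_5/(1+r)^5 = 103.3859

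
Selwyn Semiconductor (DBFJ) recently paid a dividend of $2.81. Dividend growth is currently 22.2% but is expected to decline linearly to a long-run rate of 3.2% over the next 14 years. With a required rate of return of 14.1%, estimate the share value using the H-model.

H-model: P₀ = D₀[(1+g_L) + H(g_S−g_L)]/(r−g_L), with H = 14/2 = 7.
P₀ = 2.81 × [(1+0.032) + 7×(0.222−0.032)] / (0.141−0.032)
   = 2.81 × 2.3620 / 0.109 = 60.8919

$60.89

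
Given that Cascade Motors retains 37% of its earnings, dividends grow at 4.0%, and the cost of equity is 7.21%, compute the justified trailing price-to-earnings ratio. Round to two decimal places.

Payout ratio b = 1 − 0.37 = 0.63.
Justified trailing P/E = b(1+g)/(r−g) = 0.63×(1+0.04)/(0.0721−0.04) = 20.4112

20.41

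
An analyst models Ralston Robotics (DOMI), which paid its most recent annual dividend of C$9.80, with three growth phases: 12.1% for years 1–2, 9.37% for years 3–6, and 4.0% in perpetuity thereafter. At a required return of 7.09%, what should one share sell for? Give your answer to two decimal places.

C$459.48

Three-stage DDM. Project D₁…D_6; terminal Gordon value at t=6 with g = 0.04; discount at r = 0.0709.
D_1 = 10.9858
D_2 = 12.3151
D_3 = 13.4690
D_4 = 14.7311
D_5 = 16.1114
D_6 = 17.6210
TV_6 = 18.3258/(0.0709−0.04) = 593.0687
P₀ = Σ Dₜ/(1+r)ᵗ + TV_6/(1+r)^6 = 459.4841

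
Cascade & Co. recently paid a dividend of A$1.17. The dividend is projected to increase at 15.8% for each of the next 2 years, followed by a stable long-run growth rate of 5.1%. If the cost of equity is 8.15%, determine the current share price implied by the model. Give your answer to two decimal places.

Two-stage DDM. Project D₁…D_2 at 0.158, terminal growth 0.051, discount at r = 0.0815.
D_1 = 1.3549
D_2 = 1.5689
Terminal value at t=2: TV = D_3/(r−g) = 1.6489/(0.0815−0.051) = 54.0637
P₀ = 1.3549/(1+0.0815)^1 + 1.5689/(1+0.0815)^2 + 54.0637/(1+0.0815)^2 = 48.8166

A$48.82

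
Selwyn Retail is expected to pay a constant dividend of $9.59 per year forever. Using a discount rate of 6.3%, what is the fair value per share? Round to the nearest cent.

$152.22

Zero-growth DDM (perpetuity): P₀ = D/r = 9.59 / 0.063 = 152.2222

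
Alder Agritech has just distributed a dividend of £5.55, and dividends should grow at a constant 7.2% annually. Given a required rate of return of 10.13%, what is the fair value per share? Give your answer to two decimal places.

Gordon growth model: P₀ = D₁/(r − g). D₁ = 5.55 × (1 + 0.072) = 5.9496.
P₀ = 5.9496 / (0.1013 − 0.072) = 5.9496 / 0.0293 = 203.0580

£203.06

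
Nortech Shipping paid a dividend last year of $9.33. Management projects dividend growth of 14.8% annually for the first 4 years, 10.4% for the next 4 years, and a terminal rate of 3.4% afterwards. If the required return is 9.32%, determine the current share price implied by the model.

$294.88

Three-stage DDM. Project D₁…D_8; terminal Gordon value at t=8 with g = 0.034; discount at r = 0.0932.
D_1 = 10.7108
D_2 = 12.2960
D_3 = 14.1159
D_4 = 16.2050
D_5 = 17.8903
D_6 = 19.7509
D_7 = 21.8050
D_8 = 24.0727
TV_8 = 24.8912/(0.0932−0.034) = 420.4596
P₀ = Σ Dₜ/(1+r)ᵗ + TV_8/(1+r)^8 = 294.8776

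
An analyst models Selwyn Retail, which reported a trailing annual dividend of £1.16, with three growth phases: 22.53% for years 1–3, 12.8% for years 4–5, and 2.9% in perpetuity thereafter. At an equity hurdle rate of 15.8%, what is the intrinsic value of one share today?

£16.94

Three-stage DDM. Project D₁…D_5; terminal Gordon value at t=5 with g = 0.029; discount at r = 0.158.
D_1 = 1.4213
D_2 = 1.7416
D_3 = 2.1340
D_4 = 2.4071
D_5 = 2.7152
TV_5 = 2.7940/(0.158−0.029) = 21.6585
P₀ = Σ Dₜ/(1+r)ᵗ + TV_5/(1+r)^5 = 16.9442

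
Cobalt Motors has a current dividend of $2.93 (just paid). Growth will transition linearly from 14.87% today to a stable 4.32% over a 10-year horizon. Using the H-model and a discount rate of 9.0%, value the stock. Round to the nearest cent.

$98.34

H-model: P₀ = D₀[(1+g_L) + H(g_S−g_L)]/(r−g_L), with H = 10/2 = 5.
P₀ = 2.93 × [(1+0.0432) + 5×(0.1487−0.0432)] / (0.09−0.0432)
   = 2.93 × 1.5707 / 0.0468 = 98.3366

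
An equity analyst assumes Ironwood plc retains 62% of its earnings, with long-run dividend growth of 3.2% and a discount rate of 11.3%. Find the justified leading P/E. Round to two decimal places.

Payout ratio b = 1 − 0.62 = 0.38.
Justified leading P/E = b/(r−g) = 0.38/(0.113−0.032) = 4.6914

4.69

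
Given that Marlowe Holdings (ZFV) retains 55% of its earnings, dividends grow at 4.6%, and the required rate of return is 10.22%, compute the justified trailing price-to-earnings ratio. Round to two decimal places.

8.38

Payout ratio b = 1 − 0.55 = 0.45.
Justified trailing P/E = b(1+g)/(r−g) = 0.45×(1+0.046)/(0.1022−0.046) = 8.3754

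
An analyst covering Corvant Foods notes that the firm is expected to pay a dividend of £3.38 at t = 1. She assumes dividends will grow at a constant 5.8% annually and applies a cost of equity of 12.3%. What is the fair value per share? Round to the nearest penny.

Gordon growth model: P₀ = D₁/(r − g), with D₁ = 3.38 given directly.
P₀ = 3.3800 / (0.123 − 0.058) = 3.3800 / 0.065 = 52.0000

£52.00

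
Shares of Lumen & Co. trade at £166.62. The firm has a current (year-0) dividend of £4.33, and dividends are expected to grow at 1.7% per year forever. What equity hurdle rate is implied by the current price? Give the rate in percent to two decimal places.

Rearranging the constant-growth DDM: r = D₁/P₀ + g.
D₁ = 4.33 × (1 + 0.017) = 4.4036.
r = 4.4036 / 166.62 + 0.017 = 0.02643 + 0.017 = 0.04343

4.34%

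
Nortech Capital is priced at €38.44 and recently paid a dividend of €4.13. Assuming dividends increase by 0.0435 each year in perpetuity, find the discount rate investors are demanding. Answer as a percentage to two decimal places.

Rearranging the constant-growth DDM: r = D₁/P₀ + g.
D₁ = 4.13 × (1 + 0.0435) = 4.3097.
r = 4.3097 / 38.44 + 0.0435 = 0.11211 + 0.0435 = 0.15561

15.56%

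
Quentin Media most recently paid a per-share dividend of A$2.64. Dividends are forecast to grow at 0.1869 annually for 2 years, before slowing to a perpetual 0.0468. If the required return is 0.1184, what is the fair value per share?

Two-stage DDM. Project D₁…D_2 at 0.1869, terminal growth 0.0468, discount at r = 0.1184.
D_1 = 3.1334
D_2 = 3.7191
Terminal value at t=2: TV = D_3/(r−g) = 3.8931/(0.1184−0.0468) = 54.3729
P₀ = 3.1334/(1+0.1184)^1 + 3.7191/(1+0.1184)^2 + 54.3729/(1+0.1184)^2 = 49.2449

A$49.24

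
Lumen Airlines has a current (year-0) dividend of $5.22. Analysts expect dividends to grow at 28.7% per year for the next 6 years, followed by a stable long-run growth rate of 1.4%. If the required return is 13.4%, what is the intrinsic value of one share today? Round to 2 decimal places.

Two-stage DDM. Project D₁…D_6 at 0.287, terminal growth 0.014, discount at r = 0.134.
D_1 = 6.7181
D_2 = 8.6462
D_3 = 11.1277
D_4 = 14.3214
D_5 = 18.4316
D_6 = 23.7215
Terminal value at t=6: TV = D_7/(r−g) = 24.0536/(0.134−0.014) = 200.4465
P₀ = 6.7181/(1+0.134)^1 + 8.6462/(1+0.134)^2 + 11.1277/(1+0.134)^3 + 14.3214/(1+0.134)^4 + 18.4316/(1+0.134)^5 + 23.7215/(1+0.134)^6 + 200.4465/(1+0.134)^6 = 144.1809

$144.18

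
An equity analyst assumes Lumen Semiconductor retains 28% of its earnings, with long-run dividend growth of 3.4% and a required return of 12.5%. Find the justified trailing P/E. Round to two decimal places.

Payout ratio b = 1 − 0.28 = 0.72.
Justified trailing P/E = b(1+g)/(r−g) = 0.72×(1+0.034)/(0.125−0.034) = 8.1811

8.18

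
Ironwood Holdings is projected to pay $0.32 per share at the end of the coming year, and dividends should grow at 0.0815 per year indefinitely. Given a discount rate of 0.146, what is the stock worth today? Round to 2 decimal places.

$4.96

Gordon growth model: P₀ = D₁/(r − g), with D₁ = 0.32 given directly.
P₀ = 0.3200 / (0.146 − 0.0815) = 0.3200 / 0.0645 = 4.9612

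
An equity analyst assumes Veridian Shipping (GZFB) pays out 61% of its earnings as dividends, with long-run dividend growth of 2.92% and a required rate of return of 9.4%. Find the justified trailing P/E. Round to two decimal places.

9.69

Justified trailing P/E = b(1+g)/(r−g) = 0.61×(1+0.0292)/(0.094−0.0292) = 9.6885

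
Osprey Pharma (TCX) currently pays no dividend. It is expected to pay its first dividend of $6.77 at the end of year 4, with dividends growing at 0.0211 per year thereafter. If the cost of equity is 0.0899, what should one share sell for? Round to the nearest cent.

$76.00

Deferred-dividend DDM. At t=3 the remaining stream is a growing perpetuity with first payment D_4 = 6.77.
V_3 = D_4/(r−g) = 6.77/(0.0899−0.0211) = 98.4012
P₀ = V_3/(1+r)^3 = 98.4012/(1+0.0899)^3 = 76.0047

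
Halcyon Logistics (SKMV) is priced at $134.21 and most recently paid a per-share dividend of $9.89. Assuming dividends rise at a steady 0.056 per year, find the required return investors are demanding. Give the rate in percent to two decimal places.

13.38%

Rearranging the constant-growth DDM: r = D₁/P₀ + g.
D₁ = 9.89 × (1 + 0.056) = 10.4438.
r = 10.4438 / 134.21 + 0.056 = 0.07782 + 0.056 = 0.13382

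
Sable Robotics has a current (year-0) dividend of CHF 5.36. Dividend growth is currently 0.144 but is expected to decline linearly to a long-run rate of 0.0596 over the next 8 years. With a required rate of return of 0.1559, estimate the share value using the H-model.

H-model: P₀ = D₀[(1+g_L) + H(g_S−g_L)]/(r−g_L), with H = 8/2 = 4.
P₀ = 5.36 × [(1+0.0596) + 4×(0.144−0.0596)] / (0.1559−0.0596)
   = 5.36 × 1.3972 / 0.0963 = 77.7673

CHF 77.77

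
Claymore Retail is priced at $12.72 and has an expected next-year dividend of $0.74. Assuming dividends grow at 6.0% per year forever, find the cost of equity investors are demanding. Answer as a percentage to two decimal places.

11.82%

Rearranging the constant-growth DDM: r = D₁/P₀ + g.
r = 0.7400 / 12.72 + 0.06 = 0.05818 + 0.06 = 0.11818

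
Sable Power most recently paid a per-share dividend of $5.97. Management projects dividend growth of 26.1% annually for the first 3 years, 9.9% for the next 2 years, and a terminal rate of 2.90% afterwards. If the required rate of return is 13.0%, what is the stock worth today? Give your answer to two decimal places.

Three-stage DDM. Project D₁…D_5; terminal Gordon value at t=5 with g = 0.029; discount at r = 0.13.
D_1 = 7.5282
D_2 = 9.4930
D_3 = 11.9707
D_4 = 13.1558
D_5 = 14.4582
TV_5 = 14.8775/(0.13−0.029) = 147.3021
P₀ = Σ Dₜ/(1+r)ᵗ + TV_5/(1+r)^5 = 118.2586

$118.26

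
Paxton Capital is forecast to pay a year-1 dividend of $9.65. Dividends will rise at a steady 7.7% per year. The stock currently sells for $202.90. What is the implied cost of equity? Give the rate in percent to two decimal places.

12.46%

Rearranging the constant-growth DDM: r = D₁/P₀ + g.
r = 9.6500 / 202.90 + 0.077 = 0.04756 + 0.077 = 0.12456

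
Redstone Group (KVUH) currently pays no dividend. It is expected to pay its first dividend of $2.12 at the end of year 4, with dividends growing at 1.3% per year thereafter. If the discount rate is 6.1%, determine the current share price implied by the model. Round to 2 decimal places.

Deferred-dividend DDM. At t=3 the remaining stream is a growing perpetuity with first payment D_4 = 2.12.
V_3 = D_4/(r−g) = 2.12/(0.061−0.013) = 44.1667
P₀ = V_3/(1+r)^3 = 44.1667/(1+0.061)^3 = 36.9784

$36.98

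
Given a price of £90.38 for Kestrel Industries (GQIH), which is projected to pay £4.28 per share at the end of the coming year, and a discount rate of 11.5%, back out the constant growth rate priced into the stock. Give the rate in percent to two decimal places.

6.76%

From P₀ = D₁/(r − g), the implied growth is g = r − D₁/P₀.
g = 0.115 − 4.28/90.38 = 0.115 − 0.04736 = 0.06764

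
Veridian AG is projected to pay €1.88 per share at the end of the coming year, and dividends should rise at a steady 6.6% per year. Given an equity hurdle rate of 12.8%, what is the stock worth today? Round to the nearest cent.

Gordon growth model: P₀ = D₁/(r − g), with D₁ = 1.88 given directly.
P₀ = 1.8800 / (0.128 − 0.066) = 1.8800 / 0.062 = 30.3226

€30.32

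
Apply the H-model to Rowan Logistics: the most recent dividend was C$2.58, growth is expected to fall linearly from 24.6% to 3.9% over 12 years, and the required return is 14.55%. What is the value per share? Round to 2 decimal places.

H-model: P₀ = D₀[(1+g_L) + H(g_S−g_L)]/(r−g_L), with H = 12/2 = 6.
P₀ = 2.58 × [(1+0.039) + 6×(0.246−0.039)] / (0.1455−0.039)
   = 2.58 × 2.2810 / 0.1065 = 55.2580

C$55.26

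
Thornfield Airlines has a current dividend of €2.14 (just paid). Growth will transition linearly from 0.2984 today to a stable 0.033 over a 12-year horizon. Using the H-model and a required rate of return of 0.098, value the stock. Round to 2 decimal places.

€86.44

H-model: P₀ = D₀[(1+g_L) + H(g_S−g_L)]/(r−g_L), with H = 12/2 = 6.
P₀ = 2.14 × [(1+0.033) + 6×(0.2984−0.033)] / (0.098−0.033)
   = 2.14 × 2.6254 / 0.065 = 86.4362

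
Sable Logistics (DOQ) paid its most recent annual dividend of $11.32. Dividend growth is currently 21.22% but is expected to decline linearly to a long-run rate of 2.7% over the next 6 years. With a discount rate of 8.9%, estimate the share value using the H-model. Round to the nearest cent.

H-model: P₀ = D₀[(1+g_L) + H(g_S−g_L)]/(r−g_L), with H = 6/2 = 3.
P₀ = 11.32 × [(1+0.027) + 3×(0.2122−0.027)] / (0.089−0.027)
   = 11.32 × 1.5826 / 0.062 = 288.9521

$288.95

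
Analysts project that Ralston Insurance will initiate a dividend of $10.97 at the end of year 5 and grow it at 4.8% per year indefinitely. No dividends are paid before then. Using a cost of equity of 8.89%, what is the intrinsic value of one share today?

Deferred-dividend DDM. At t=4 the remaining stream is a growing perpetuity with first payment D_5 = 10.97.
V_4 = D_5/(r−g) = 10.97/(0.0889−0.048) = 268.2152
P₀ = V_4/(1+r)^4 = 268.2152/(1+0.0889)^4 = 190.7793

$190.78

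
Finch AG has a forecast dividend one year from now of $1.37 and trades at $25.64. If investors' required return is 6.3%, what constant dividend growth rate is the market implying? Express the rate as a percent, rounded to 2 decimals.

0.96%

From P₀ = D₁/(r − g), the implied growth is g = r − D₁/P₀.
g = 0.063 − 1.37/25.64 = 0.063 − 0.05343 = 0.00957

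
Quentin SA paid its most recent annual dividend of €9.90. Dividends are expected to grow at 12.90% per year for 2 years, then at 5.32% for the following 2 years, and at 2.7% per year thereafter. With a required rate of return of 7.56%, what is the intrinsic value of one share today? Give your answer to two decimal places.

€263.43

Three-stage DDM. Project D₁…D_4; terminal Gordon value at t=4 with g = 0.027; discount at r = 0.0756.
D_1 = 11.1771
D_2 = 12.6189
D_3 = 13.2903
D_4 = 13.9973
TV_4 = 14.3752/(0.0756−0.027) = 295.7869
P₀ = Σ Dₜ/(1+r)ᵗ + TV_4/(1+r)^4 = 263.4286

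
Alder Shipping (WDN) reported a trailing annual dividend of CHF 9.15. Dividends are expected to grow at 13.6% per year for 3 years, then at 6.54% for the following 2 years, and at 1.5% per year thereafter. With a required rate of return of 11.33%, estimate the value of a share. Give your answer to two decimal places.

Three-stage DDM. Project D₁…D_5; terminal Gordon value at t=5 with g = 0.015; discount at r = 0.1133.
D_1 = 10.3944
D_2 = 11.8080
D_3 = 13.4139
D_4 = 14.2912
D_5 = 15.2258
TV_5 = 15.4542/(0.1133−0.015) = 157.2150
P₀ = Σ Dₜ/(1+r)ᵗ + TV_5/(1+r)^5 = 138.7152

CHF 138.72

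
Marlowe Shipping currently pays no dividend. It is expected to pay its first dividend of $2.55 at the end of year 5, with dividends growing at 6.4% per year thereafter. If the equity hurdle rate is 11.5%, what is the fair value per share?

Deferred-dividend DDM. At t=4 the remaining stream is a growing perpetuity with first payment D_5 = 2.55.
V_4 = D_5/(r−g) = 2.55/(0.115−0.064) = 50.0000
P₀ = V_4/(1+r)^4 = 50.0000/(1+0.115)^4 = 32.3497

$32.35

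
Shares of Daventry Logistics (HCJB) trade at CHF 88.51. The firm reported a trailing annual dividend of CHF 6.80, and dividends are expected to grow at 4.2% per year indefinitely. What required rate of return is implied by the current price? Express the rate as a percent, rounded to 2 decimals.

Rearranging the constant-growth DDM: r = D₁/P₀ + g.
D₁ = 6.80 × (1 + 0.042) = 7.0856.
r = 7.0856 / 88.51 + 0.042 = 0.08005 + 0.042 = 0.12205

12.21%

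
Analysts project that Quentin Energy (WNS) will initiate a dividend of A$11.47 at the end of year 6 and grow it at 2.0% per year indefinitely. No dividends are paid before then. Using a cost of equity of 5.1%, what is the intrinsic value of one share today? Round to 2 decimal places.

Deferred-dividend DDM. At t=5 the remaining stream is a growing perpetuity with first payment D_6 = 11.47.
V_5 = D_6/(r−g) = 11.47/(0.051−0.02) = 370.0000
P₀ = V_5/(1+r)^5 = 370.0000/(1+0.051)^5 = 288.5281

A$288.53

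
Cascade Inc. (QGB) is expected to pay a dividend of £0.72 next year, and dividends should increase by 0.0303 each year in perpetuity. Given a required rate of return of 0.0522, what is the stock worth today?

£32.88

Gordon growth model: P₀ = D₁/(r − g), with D₁ = 0.72 given directly.
P₀ = 0.7200 / (0.0522 − 0.0303) = 0.7200 / 0.0219 = 32.8767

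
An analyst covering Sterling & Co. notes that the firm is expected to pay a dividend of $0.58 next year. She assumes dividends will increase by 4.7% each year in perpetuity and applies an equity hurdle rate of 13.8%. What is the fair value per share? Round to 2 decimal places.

Gordon growth model: P₀ = D₁/(r − g), with D₁ = 0.58 given directly.
P₀ = 0.5800 / (0.138 − 0.047) = 0.5800 / 0.091 = 6.3736

$6.37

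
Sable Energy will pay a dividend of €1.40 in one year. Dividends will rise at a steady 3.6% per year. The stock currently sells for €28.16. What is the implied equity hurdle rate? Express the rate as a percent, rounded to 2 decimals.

Rearranging the constant-growth DDM: r = D₁/P₀ + g.
r = 1.4000 / 28.16 + 0.036 = 0.04972 + 0.036 = 0.08572

8.57%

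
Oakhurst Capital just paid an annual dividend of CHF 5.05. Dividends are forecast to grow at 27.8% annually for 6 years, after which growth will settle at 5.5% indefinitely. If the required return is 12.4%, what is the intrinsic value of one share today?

Two-stage DDM. Project D₁…D_6 at 0.278, terminal growth 0.055, discount at r = 0.124.
D_1 = 6.4539
D_2 = 8.2481
D_3 = 10.5411
D_4 = 13.4715
D_5 = 17.2165
D_6 = 22.0027
Terminal value at t=6: TV = D_7/(r−g) = 23.2129/(0.124−0.055) = 336.4185
P₀ = 6.4539/(1+0.124)^1 + 8.2481/(1+0.124)^2 + 10.5411/(1+0.124)^3 + 13.4715/(1+0.124)^4 + 17.2165/(1+0.124)^5 + 22.0027/(1+0.124)^6 + 336.4185/(1+0.124)^6 = 215.4746

CHF 215.47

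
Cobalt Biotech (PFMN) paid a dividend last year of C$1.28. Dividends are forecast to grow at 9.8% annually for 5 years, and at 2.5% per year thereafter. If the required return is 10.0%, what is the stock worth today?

C$23.70

Two-stage DDM. Project D₁…D_5 at 0.098, terminal growth 0.025, discount at r = 0.1.
D_1 = 1.4054
D_2 = 1.5432
D_3 = 1.6944
D_4 = 1.8605
D_5 = 2.0428
Terminal value at t=5: TV = D_6/(r−g) = 2.0938/(0.1−0.025) = 27.9180
P₀ = 1.4054/(1+0.1)^1 + 1.5432/(1+0.1)^2 + 1.6944/(1+0.1)^3 + 1.8605/(1+0.1)^4 + 2.0428/(1+0.1)^5 + 27.9180/(1+0.1)^5 = 23.7001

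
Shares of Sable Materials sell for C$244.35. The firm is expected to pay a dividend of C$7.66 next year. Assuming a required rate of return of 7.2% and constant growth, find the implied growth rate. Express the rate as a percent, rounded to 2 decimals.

4.07%

From P₀ = D₁/(r − g), the implied growth is g = r − D₁/P₀.
g = 0.072 − 7.66/244.35 = 0.072 − 0.03135 = 0.04065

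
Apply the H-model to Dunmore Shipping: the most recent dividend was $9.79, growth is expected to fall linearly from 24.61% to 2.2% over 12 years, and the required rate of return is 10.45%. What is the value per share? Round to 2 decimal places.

$280.84

H-model: P₀ = D₀[(1+g_L) + H(g_S−g_L)]/(r−g_L), with H = 12/2 = 6.
P₀ = 9.79 × [(1+0.022) + 6×(0.2461−0.022)] / (0.1045−0.022)
   = 9.79 × 2.3666 / 0.0825 = 280.8365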